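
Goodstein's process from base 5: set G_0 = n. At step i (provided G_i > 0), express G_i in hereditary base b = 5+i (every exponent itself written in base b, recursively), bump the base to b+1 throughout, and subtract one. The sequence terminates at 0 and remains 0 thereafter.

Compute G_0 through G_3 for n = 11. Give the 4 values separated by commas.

11, 12, 13, 13

step 0: 11 = 2·5 + 1; sub 6 for 5: 2·6 + 1; = 13; G_1 = 13−1 = 12
step 1: 12 = 2·6; sub 7 for 6: 2·7; = 14; G_2 = 14−1 = 13
step 2: 13 = 7 + 6; sub 8 for 7: 8 + 6; = 14; G_3 = 14−1 = 13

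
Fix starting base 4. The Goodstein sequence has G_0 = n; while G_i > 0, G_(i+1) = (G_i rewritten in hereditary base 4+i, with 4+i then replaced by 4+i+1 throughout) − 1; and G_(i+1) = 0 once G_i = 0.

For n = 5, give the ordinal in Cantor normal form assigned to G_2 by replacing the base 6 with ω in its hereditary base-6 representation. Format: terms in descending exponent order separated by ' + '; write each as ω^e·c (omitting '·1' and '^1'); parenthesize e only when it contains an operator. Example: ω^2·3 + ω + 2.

step 0: 5 = 4 + 1; sub 5 for 4: 5 + 1; = 6; G_1 = 6−1 = 5
step 1: 5 = 5; sub 6 for 5: 6; = 6; G_2 = 6−1 = 5
step 2: 5 = 5; sub 7 for 6: 5; = 5; G_3 = 5−1 = 4

5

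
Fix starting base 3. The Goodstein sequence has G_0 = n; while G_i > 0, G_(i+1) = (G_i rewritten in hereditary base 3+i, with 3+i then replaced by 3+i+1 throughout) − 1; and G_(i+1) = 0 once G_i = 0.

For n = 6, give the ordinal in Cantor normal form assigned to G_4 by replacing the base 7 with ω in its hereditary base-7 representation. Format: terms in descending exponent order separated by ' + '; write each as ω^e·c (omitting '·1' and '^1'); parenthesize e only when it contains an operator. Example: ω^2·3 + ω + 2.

i=0: 6 = 2·3 (b=3); 3→4: 2·4 = 8; 8−1 = 7
i=1: 7 = 4 + 3 (b=4); 4→5: 5 + 3 = 8; 8−1 = 7
i=2: 7 = 5 + 2 (b=5); 5→6: 6 + 2 = 8; 8−1 = 7
i=3: 7 = 6 + 1 (b=6); 6→7: 7 + 1 = 8; 8−1 = 7
i=4: 7 = 7 (b=7); 7→8: 8 = 8; 8−1 = 7

ω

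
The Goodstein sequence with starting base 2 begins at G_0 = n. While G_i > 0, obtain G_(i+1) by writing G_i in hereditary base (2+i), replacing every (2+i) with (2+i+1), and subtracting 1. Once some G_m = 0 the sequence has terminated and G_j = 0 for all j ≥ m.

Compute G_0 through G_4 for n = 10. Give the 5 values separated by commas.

i=0: 10 = 2^(2 + 1) + 2 (b=2); 2→3: 3^(3 + 1) + 3 = 84; 84−1 = 83
i=1: 83 = 3^(3 + 1) + 2 (b=3); 3→4: 4^(4 + 1) + 2 = 1026; 1026−1 = 1025
i=2: 1025 = 4^(4 + 1) + 1 (b=4); 4→5: 5^(5 + 1) + 1 = 15626; 15626−1 = 15625
i=3: 15625 = 5^(5 + 1) (b=5); 5→6: 6^(6 + 1) = 279936; 279936−1 = 279935

10, 83, 1025, 15625, 279935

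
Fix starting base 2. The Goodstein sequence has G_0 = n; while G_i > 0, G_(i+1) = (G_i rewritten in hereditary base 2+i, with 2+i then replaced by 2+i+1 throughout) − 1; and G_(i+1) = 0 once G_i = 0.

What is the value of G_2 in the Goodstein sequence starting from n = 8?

G_0=8  [base 2] 2^(2 + 1)  →[2↦3]→  3^(3 + 1) = 81  −1 ⇒ G_1=80
G_1=80  [base 3] 2·3^3 + 2·3^2 + 2·3 + 2  →[3↦4]→  2·4^4 + 2·4^2 + 2·4 + 2 = 554  −1 ⇒ G_2=553
G_2=553  [base 4] 2·4^4 + 2·4^2 + 2·4 + 1  →[4↦5]→  2·5^5 + 2·5^2 + 2·5 + 1 = 6311  −1 ⇒ G_3=6310

553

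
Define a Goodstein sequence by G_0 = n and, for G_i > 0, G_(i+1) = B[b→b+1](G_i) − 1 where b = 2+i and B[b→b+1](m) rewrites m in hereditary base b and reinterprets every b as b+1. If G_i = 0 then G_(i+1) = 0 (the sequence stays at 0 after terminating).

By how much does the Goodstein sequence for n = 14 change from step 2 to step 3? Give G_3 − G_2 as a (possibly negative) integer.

14 —HB2→ 2^(2 + 1) + 2^2 + 2 —bump→ 3^(3 + 1) + 3^3 + 3 = 111 —(−1)→ 110
110 —HB3→ 3^(3 + 1) + 3^3 + 2 —bump→ 4^(4 + 1) + 4^4 + 2 = 1282 —(−1)→ 1281
1281 —HB4→ 4^(4 + 1) + 4^4 + 1 —bump→ 5^(5 + 1) + 5^5 + 1 = 18751 —(−1)→ 18750

17469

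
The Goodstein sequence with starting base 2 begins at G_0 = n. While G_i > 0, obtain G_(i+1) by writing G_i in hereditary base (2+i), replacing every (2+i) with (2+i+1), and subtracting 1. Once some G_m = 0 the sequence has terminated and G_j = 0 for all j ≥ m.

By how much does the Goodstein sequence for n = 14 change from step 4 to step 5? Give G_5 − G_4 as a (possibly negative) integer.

5536249

14 —HB2→ 2^(2 + 1) + 2^2 + 2 —bump→ 3^(3 + 1) + 3^3 + 3 = 111 —(−1)→ 110
110 —HB3→ 3^(3 + 1) + 3^3 + 2 —bump→ 4^(4 + 1) + 4^4 + 2 = 1282 —(−1)→ 1281
1281 —HB4→ 4^(4 + 1) + 4^4 + 1 —bump→ 5^(5 + 1) + 5^5 + 1 = 18751 —(−1)→ 18750
18750 —HB5→ 5^(5 + 1) + 5^5 —bump→ 6^(6 + 1) + 6^6 = 326592 —(−1)→ 326591
326591 —HB6→ 6^(6 + 1) + 5·6^5 + 5·6^4 + 5·6^3 + 5·6^2 + 5·6 + 5 —bump→ 7^(7 + 1) + 5·7^5 + 5·7^4 + 5·7^3 + 5·7^2 + 5·7 + 5 = 5862841 —(−1)→ 5862840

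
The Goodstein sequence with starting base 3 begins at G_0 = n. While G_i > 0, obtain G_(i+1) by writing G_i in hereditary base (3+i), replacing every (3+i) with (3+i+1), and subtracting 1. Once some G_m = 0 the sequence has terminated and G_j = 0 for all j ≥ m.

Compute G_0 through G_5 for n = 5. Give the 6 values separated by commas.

5, 5, 5, 5, 4, 3

[0] 5 ≡ 3 + 2 (base 3). Lift 4: 6. −1: 5.
[1] 5 ≡ 4 + 1 (base 4). Lift 5: 6. −1: 5.
[2] 5 ≡ 5 (base 5). Lift 6: 6. −1: 5.
[3] 5 ≡ 5 (base 6). Lift 7: 5. −1: 4.
[4] 4 ≡ 4 (base 7). Lift 8: 4. −1: 3.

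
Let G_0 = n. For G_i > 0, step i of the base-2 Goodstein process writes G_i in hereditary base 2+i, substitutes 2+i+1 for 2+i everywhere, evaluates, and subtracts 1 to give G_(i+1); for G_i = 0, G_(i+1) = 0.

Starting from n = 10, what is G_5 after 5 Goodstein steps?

4215754

base 2: 10 = 2^(2 + 1) + 2; at 3: 3^(3 + 1) + 3 = 84; next = 83
base 3: 83 = 3^(3 + 1) + 2; at 4: 4^(4 + 1) + 2 = 1026; next = 1025
base 4: 1025 = 4^(4 + 1) + 1; at 5: 5^(5 + 1) + 1 = 15626; next = 15625
base 5: 15625 = 5^(5 + 1); at 6: 6^(6 + 1) = 279936; next = 279935
base 6: 279935 = 5·6^6 + 5·6^5 + 5·6^4 + 5·6^3 + 5·6^2 + 5·6 + 5; at 7: 5·7^7 + 5·7^5 + 5·7^4 + 5·7^3 + 5·7^2 + 5·7 + 5 = 4215755; next = 4215754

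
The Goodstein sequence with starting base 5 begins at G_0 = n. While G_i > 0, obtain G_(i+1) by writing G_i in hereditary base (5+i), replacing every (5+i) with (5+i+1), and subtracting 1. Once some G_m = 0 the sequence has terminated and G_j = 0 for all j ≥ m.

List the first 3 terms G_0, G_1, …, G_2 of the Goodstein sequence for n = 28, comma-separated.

28, 38, 50

i=0: 28 = 5^2 + 3 (b=5); 5→6: 6^2 + 3 = 39; 39−1 = 38
i=1: 38 = 6^2 + 2 (b=6); 6→7: 7^2 + 2 = 51; 51−1 = 50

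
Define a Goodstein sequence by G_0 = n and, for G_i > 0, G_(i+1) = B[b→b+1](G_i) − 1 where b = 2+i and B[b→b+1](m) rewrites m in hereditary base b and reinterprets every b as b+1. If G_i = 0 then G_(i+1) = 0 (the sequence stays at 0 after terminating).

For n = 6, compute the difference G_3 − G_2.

2868

base 2: 6 = 2^2 + 2; at 3: 3^3 + 3 = 30; next = 29
base 3: 29 = 3^3 + 2; at 4: 4^4 + 2 = 258; next = 257
base 4: 257 = 4^4 + 1; at 5: 5^5 + 1 = 3126; next = 3125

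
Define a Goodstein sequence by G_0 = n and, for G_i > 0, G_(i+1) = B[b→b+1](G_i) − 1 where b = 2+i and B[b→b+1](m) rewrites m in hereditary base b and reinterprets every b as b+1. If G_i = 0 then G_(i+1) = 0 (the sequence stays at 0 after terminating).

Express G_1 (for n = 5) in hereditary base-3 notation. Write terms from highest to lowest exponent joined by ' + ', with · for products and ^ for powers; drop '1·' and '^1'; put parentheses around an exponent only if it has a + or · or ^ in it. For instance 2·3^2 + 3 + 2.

i=0: 5 = 2^2 + 1 (b=2); 2→3: 3^3 + 1 = 28; 28−1 = 27
i=1: 27 = 3^3 (b=3); 3→4: 4^4 = 256; 256−1 = 255

3^3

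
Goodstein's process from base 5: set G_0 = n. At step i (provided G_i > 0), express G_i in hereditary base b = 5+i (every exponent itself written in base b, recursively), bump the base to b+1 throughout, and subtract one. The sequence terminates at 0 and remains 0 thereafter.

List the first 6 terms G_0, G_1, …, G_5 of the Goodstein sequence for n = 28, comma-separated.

G_0 = 28. HB_5(28) = 5^2 + 3. Bump = 39. G_1 = 38.
G_1 = 38. HB_6(38) = 6^2 + 2. Bump = 51. G_2 = 50.
G_2 = 50. HB_7(50) = 7^2 + 1. Bump = 65. G_3 = 64.
G_3 = 64. HB_8(64) = 8^2. Bump = 81. G_4 = 80.
G_4 = 80. HB_9(80) = 8·9 + 8. Bump = 88. G_5 = 87.

28, 38, 50, 64, 80, 87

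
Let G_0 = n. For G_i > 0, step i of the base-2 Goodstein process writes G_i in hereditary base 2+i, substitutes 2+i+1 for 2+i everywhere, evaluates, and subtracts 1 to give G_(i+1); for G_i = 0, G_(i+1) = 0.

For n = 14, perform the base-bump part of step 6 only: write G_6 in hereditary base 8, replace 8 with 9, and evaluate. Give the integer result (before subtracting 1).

3487116549

G_0=14  [base 2] 2^(2 + 1) + 2^2 + 2  →[2↦3]→  3^(3 + 1) + 3^3 + 3 = 111  −1 ⇒ G_1=110
G_1=110  [base 3] 3^(3 + 1) + 3^3 + 2  →[3↦4]→  4^(4 + 1) + 4^4 + 2 = 1282  −1 ⇒ G_2=1281
G_2=1281  [base 4] 4^(4 + 1) + 4^4 + 1  →[4↦5]→  5^(5 + 1) + 5^5 + 1 = 18751  −1 ⇒ G_3=18750
G_3=18750  [base 5] 5^(5 + 1) + 5^5  →[5↦6]→  6^(6 + 1) + 6^6 = 326592  −1 ⇒ G_4=326591
G_4=326591  [base 6] 6^(6 + 1) + 5·6^5 + 5·6^4 + 5·6^3 + 5·6^2 + 5·6 + 5  →[6↦7]→  7^(7 + 1) + 5·7^5 + 5·7^4 + 5·7^3 + 5·7^2 + 5·7 + 5 = 5862841  −1 ⇒ G_5=5862840
G_5=5862840  [base 7] 7^(7 + 1) + 5·7^5 + 5·7^4 + 5·7^3 + 5·7^2 + 5·7 + 4  →[7↦8]→  8^(8 + 1) + 5·8^5 + 5·8^4 + 5·8^3 + 5·8^2 + 5·8 + 4 = 134404972  −1 ⇒ G_6=134404971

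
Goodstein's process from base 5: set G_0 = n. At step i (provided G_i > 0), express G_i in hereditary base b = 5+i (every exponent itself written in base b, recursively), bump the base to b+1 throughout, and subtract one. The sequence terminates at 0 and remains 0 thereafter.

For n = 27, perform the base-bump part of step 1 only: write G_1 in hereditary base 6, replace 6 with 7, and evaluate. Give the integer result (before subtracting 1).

G_0 = 27. HB_5(27) = 5^2 + 2. Bump = 38. G_1 = 37.
G_1 = 37. HB_6(37) = 6^2 + 1. Bump = 50. G_2 = 49.

50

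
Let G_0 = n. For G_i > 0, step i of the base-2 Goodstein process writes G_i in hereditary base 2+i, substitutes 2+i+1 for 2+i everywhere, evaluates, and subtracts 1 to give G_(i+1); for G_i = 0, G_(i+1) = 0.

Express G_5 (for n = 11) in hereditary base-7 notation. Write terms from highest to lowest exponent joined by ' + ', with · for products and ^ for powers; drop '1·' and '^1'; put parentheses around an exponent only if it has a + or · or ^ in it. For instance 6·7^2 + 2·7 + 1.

11 —HB2→ 2^(2 + 1) + 2 + 1 —bump→ 3^(3 + 1) + 3 + 1 = 85 —(−1)→ 84
84 —HB3→ 3^(3 + 1) + 3 —bump→ 4^(4 + 1) + 4 = 1028 —(−1)→ 1027
1027 —HB4→ 4^(4 + 1) + 3 —bump→ 5^(5 + 1) + 3 = 15628 —(−1)→ 15627
15627 —HB5→ 5^(5 + 1) + 2 —bump→ 6^(6 + 1) + 2 = 279938 —(−1)→ 279937
279937 —HB6→ 6^(6 + 1) + 1 —bump→ 7^(7 + 1) + 1 = 5764802 —(−1)→ 5764801
5764801 —HB7→ 7^(7 + 1) —bump→ 8^(8 + 1) = 134217728 —(−1)→ 134217727

7^(7 + 1)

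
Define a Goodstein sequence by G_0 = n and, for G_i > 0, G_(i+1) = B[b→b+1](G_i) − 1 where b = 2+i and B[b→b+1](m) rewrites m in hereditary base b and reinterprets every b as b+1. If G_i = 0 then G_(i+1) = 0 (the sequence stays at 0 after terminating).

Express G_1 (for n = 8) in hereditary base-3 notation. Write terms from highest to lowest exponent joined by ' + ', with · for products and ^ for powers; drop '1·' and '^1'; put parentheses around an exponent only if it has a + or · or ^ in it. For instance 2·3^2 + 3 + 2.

base 2: 8 = 2^(2 + 1); at 3: 3^(3 + 1) = 81; next = 80
base 3: 80 = 2·3^3 + 2·3^2 + 2·3 + 2; at 4: 2·4^4 + 2·4^2 + 2·4 + 2 = 554; next = 553

2·3^3 + 2·3^2 + 2·3 + 2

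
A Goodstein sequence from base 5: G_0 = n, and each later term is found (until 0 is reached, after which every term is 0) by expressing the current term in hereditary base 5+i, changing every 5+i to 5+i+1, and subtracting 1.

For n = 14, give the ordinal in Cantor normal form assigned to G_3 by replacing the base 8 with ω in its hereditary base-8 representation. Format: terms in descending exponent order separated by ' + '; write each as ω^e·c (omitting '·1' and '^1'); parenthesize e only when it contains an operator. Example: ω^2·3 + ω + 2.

step 0: 14 = 2·5 + 4; sub 6 for 5: 2·6 + 4; = 16; G_1 = 16−1 = 15
step 1: 15 = 2·6 + 3; sub 7 for 6: 2·7 + 3; = 17; G_2 = 17−1 = 16
step 2: 16 = 2·7 + 2; sub 8 for 7: 2·8 + 2; = 18; G_3 = 18−1 = 17
step 3: 17 = 2·8 + 1; sub 9 for 8: 2·9 + 1; = 19; G_4 = 19−1 = 18

ω·2 + 1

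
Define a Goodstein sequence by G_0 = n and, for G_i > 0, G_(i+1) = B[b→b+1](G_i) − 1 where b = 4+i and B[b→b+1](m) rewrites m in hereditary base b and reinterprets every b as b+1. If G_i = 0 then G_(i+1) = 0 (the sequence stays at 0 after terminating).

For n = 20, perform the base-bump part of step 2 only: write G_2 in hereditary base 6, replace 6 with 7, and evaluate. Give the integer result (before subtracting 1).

i=0: 20 = 4^2 + 4 (b=4); 4→5: 5^2 + 5 = 30; 30−1 = 29
i=1: 29 = 5^2 + 4 (b=5); 5→6: 6^2 + 4 = 40; 40−1 = 39

52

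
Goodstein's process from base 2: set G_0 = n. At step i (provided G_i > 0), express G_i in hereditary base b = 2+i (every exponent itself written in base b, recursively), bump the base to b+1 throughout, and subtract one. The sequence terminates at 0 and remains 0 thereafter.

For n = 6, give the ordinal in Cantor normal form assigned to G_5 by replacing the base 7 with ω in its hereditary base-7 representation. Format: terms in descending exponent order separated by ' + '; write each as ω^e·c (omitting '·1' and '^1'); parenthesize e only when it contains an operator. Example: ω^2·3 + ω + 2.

ω^5·5 + ω^4·5 + ω^3·5 + ω^2·5 + ω·5 + 4

[0] 6 ≡ 2^2 + 2 (base 2). Lift 3: 30. −1: 29.
[1] 29 ≡ 3^3 + 2 (base 3). Lift 4: 258. −1: 257.
[2] 257 ≡ 4^4 + 1 (base 4). Lift 5: 3126. −1: 3125.
[3] 3125 ≡ 5^5 (base 5). Lift 6: 46656. −1: 46655.
[4] 46655 ≡ 5·6^5 + 5·6^4 + 5·6^3 + 5·6^2 + 5·6 + 5 (base 6). Lift 7: 98040. −1: 98039.
[5] 98039 ≡ 5·7^5 + 5·7^4 + 5·7^3 + 5·7^2 + 5·7 + 4 (base 7). Lift 8: 187244. −1: 187243.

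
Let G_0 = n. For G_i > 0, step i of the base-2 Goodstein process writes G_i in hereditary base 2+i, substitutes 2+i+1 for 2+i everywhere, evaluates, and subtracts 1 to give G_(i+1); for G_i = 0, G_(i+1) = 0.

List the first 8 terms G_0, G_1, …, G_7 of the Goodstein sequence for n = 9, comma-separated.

(0) 9|_2 = 2^(2 + 1) + 1 ↦ 3^(3 + 1) + 1|_3 = 82 ⇒ 81
(1) 81|_3 = 3^(3 + 1) ↦ 4^(4 + 1)|_4 = 1024 ⇒ 1023
(2) 1023|_4 = 3·4^4 + 3·4^3 + 3·4^2 + 3·4 + 3 ↦ 3·5^5 + 3·5^3 + 3·5^2 + 3·5 + 3|_5 = 9843 ⇒ 9842
(3) 9842|_5 = 3·5^5 + 3·5^3 + 3·5^2 + 3·5 + 2 ↦ 3·6^6 + 3·6^3 + 3·6^2 + 3·6 + 2|_6 = 140744 ⇒ 140743
(4) 140743|_6 = 3·6^6 + 3·6^3 + 3·6^2 + 3·6 + 1 ↦ 3·7^7 + 3·7^3 + 3·7^2 + 3·7 + 1|_7 = 2471827 ⇒ 2471826
(5) 2471826|_7 = 3·7^7 + 3·7^3 + 3·7^2 + 3·7 ↦ 3·8^8 + 3·8^3 + 3·8^2 + 3·8|_8 = 50333400 ⇒ 50333399
(6) 50333399|_8 = 3·8^8 + 3·8^3 + 3·8^2 + 2·8 + 7 ↦ 3·9^9 + 3·9^3 + 3·9^2 + 2·9 + 7|_9 = 1162263922 ⇒ 1162263921

9, 81, 1023, 9842, 140743, 2471826, 50333399, 1162263921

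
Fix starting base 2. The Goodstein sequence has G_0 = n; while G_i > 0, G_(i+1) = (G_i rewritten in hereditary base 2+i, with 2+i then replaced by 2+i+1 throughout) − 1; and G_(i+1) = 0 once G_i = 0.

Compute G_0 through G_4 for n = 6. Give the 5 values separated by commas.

6, 29, 257, 3125, 46655

G_0 = 6. HB_2(6) = 2^2 + 2. Bump = 30. G_1 = 29.
G_1 = 29. HB_3(29) = 3^3 + 2. Bump = 258. G_2 = 257.
G_2 = 257. HB_4(257) = 4^4 + 1. Bump = 3126. G_3 = 3125.
G_3 = 3125. HB_5(3125) = 5^5. Bump = 46656. G_4 = 46655.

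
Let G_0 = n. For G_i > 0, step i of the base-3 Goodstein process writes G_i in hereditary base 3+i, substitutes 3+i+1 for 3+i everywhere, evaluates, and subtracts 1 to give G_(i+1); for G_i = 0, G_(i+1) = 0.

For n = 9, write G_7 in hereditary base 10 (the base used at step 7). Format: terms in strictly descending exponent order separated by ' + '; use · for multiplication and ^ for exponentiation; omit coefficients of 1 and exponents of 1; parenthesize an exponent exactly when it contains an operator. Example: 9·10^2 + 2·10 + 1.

[0] 9 ≡ 3^2 (base 3). Lift 4: 16. −1: 15.
[1] 15 ≡ 3·4 + 3 (base 4). Lift 5: 18. −1: 17.
[2] 17 ≡ 3·5 + 2 (base 5). Lift 6: 20. −1: 19.
[3] 19 ≡ 3·6 + 1 (base 6). Lift 7: 22. −1: 21.
[4] 21 ≡ 3·7 (base 7). Lift 8: 24. −1: 23.
[5] 23 ≡ 2·8 + 7 (base 8). Lift 9: 25. −1: 24.
[6] 24 ≡ 2·9 + 6 (base 9). Lift 10: 26. −1: 25.

2·10 + 5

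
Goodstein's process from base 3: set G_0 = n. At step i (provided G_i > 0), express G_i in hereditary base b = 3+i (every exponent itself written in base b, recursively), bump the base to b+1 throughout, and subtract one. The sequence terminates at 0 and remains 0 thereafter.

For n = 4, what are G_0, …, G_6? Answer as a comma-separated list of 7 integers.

[0] 4 ≡ 3 + 1 (base 3). Lift 4: 5. −1: 4.
[1] 4 ≡ 4 (base 4). Lift 5: 5. −1: 4.
[2] 4 ≡ 4 (base 5). Lift 6: 4. −1: 3.
[3] 3 ≡ 3 (base 6). Lift 7: 3. −1: 2.
[4] 2 ≡ 2 (base 7). Lift 8: 2. −1: 1.
[5] 1 ≡ 1 (base 8). Lift 9: 1. −1: 0.

4, 4, 4, 3, 2, 1, 0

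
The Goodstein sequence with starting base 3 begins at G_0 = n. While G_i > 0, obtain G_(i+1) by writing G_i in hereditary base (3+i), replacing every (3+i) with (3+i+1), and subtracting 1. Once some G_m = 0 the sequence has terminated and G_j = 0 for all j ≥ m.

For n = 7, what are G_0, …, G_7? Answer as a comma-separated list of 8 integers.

7, 8, 9, 9, 9, 9, 9, 9

(0) 7|_3 = 2·3 + 1 ↦ 2·4 + 1|_4 = 9 ⇒ 8
(1) 8|_4 = 2·4 ↦ 2·5|_5 = 10 ⇒ 9
(2) 9|_5 = 5 + 4 ↦ 6 + 4|_6 = 10 ⇒ 9
(3) 9|_6 = 6 + 3 ↦ 7 + 3|_7 = 10 ⇒ 9
(4) 9|_7 = 7 + 2 ↦ 8 + 2|_8 = 10 ⇒ 9
(5) 9|_8 = 8 + 1 ↦ 9 + 1|_9 = 10 ⇒ 9
(6) 9|_9 = 9 ↦ 10|_10 = 10 ⇒ 9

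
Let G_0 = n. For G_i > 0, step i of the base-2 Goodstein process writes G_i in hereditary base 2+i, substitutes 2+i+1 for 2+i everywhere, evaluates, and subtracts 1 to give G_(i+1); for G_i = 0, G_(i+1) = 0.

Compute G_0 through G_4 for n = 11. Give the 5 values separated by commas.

i=0: 11 = 2^(2 + 1) + 2 + 1 (b=2); 2→3: 3^(3 + 1) + 3 + 1 = 85; 85−1 = 84
i=1: 84 = 3^(3 + 1) + 3 (b=3); 3→4: 4^(4 + 1) + 4 = 1028; 1028−1 = 1027
i=2: 1027 = 4^(4 + 1) + 3 (b=4); 4→5: 5^(5 + 1) + 3 = 15628; 15628−1 = 15627
i=3: 15627 = 5^(5 + 1) + 2 (b=5); 5→6: 6^(6 + 1) + 2 = 279938; 279938−1 = 279937

11, 84, 1027, 15627, 279937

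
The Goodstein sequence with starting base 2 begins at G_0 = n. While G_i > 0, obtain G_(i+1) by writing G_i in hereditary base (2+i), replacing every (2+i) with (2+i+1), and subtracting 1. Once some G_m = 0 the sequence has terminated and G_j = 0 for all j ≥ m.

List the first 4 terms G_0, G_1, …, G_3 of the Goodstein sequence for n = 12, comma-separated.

12, 107, 1065, 15685

G_0 = 12. HB_2(12) = 2^(2 + 1) + 2^2. Bump = 108. G_1 = 107.
G_1 = 107. HB_3(107) = 3^(3 + 1) + 2·3^2 + 2·3 + 2. Bump = 1066. G_2 = 1065.
G_2 = 1065. HB_4(1065) = 4^(4 + 1) + 2·4^2 + 2·4 + 1. Bump = 15686. G_3 = 15685.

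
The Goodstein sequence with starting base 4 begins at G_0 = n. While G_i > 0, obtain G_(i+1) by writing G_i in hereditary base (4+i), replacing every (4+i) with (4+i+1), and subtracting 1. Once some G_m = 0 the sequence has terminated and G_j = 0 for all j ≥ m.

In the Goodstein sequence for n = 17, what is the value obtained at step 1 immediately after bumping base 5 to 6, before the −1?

36

G_0=17  [base 4] 4^2 + 1  →[4↦5]→  5^2 + 1 = 26  −1 ⇒ G_1=25
G_1=25  [base 5] 5^2  →[5↦6]→  6^2 = 36  −1 ⇒ G_2=35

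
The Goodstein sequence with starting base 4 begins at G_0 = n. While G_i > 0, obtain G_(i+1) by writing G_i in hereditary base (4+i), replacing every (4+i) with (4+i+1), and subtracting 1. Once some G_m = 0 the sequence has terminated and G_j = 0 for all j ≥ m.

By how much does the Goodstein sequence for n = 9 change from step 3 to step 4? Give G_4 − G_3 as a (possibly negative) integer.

0

step 0: 9 = 2·4 + 1; sub 5 for 4: 2·5 + 1; = 11; G_1 = 11−1 = 10
step 1: 10 = 2·5; sub 6 for 5: 2·6; = 12; G_2 = 12−1 = 11
step 2: 11 = 6 + 5; sub 7 for 6: 7 + 5; = 12; G_3 = 12−1 = 11
step 3: 11 = 7 + 4; sub 8 for 7: 8 + 4; = 12; G_4 = 12−1 = 11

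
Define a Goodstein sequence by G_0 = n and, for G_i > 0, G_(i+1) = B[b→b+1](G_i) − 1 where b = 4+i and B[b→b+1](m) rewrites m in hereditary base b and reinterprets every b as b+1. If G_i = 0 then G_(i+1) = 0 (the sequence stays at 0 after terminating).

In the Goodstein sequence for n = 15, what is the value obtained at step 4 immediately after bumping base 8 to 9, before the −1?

25

[0] 15 ≡ 3·4 + 3 (base 4). Lift 5: 18. −1: 17.
[1] 17 ≡ 3·5 + 2 (base 5). Lift 6: 20. −1: 19.
[2] 19 ≡ 3·6 + 1 (base 6). Lift 7: 22. −1: 21.
[3] 21 ≡ 3·7 (base 7). Lift 8: 24. −1: 23.
[4] 23 ≡ 2·8 + 7 (base 8). Lift 9: 25. −1: 24.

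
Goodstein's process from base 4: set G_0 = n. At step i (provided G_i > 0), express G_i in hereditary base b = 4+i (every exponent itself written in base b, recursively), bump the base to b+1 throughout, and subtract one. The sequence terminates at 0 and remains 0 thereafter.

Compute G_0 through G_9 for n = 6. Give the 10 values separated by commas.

(0) 6|_4 = 4 + 2 ↦ 5 + 2|_5 = 7 ⇒ 6
(1) 6|_5 = 5 + 1 ↦ 6 + 1|_6 = 7 ⇒ 6
(2) 6|_6 = 6 ↦ 7|_7 = 7 ⇒ 6
(3) 6|_7 = 6 ↦ 6|_8 = 6 ⇒ 5
(4) 5|_8 = 5 ↦ 5|_9 = 5 ⇒ 4
(5) 4|_9 = 4 ↦ 4|_10 = 4 ⇒ 3
(6) 3|_10 = 3 ↦ 3|_11 = 3 ⇒ 2
(7) 2|_11 = 2 ↦ 2|_12 = 2 ⇒ 1
(8) 1|_12 = 1 ↦ 1|_13 = 1 ⇒ 0

6, 6, 6, 6, 5, 4, 3, 2, 1, 0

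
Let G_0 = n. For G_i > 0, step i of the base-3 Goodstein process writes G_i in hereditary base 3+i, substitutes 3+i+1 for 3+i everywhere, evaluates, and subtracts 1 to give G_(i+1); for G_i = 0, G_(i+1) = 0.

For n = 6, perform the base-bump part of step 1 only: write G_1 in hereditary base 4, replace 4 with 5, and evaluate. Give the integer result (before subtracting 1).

8

base 3: 6 = 2·3; at 4: 2·4 = 8; next = 7
base 4: 7 = 4 + 3; at 5: 5 + 3 = 8; next = 7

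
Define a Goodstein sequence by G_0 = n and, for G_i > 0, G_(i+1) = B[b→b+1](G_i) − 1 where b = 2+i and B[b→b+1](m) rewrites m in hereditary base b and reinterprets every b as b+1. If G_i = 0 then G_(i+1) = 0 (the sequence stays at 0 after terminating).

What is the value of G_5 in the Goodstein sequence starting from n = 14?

(0) 14|_2 = 2^(2 + 1) + 2^2 + 2 ↦ 3^(3 + 1) + 3^3 + 3|_3 = 111 ⇒ 110
(1) 110|_3 = 3^(3 + 1) + 3^3 + 2 ↦ 4^(4 + 1) + 4^4 + 2|_4 = 1282 ⇒ 1281
(2) 1281|_4 = 4^(4 + 1) + 4^4 + 1 ↦ 5^(5 + 1) + 5^5 + 1|_5 = 18751 ⇒ 18750
(3) 18750|_5 = 5^(5 + 1) + 5^5 ↦ 6^(6 + 1) + 6^6|_6 = 326592 ⇒ 326591
(4) 326591|_6 = 6^(6 + 1) + 5·6^5 + 5·6^4 + 5·6^3 + 5·6^2 + 5·6 + 5 ↦ 7^(7 + 1) + 5·7^5 + 5·7^4 + 5·7^3 + 5·7^2 + 5·7 + 5|_7 = 5862841 ⇒ 5862840
(5) 5862840|_7 = 7^(7 + 1) + 5·7^5 + 5·7^4 + 5·7^3 + 5·7^2 + 5·7 + 4 ↦ 8^(8 + 1) + 5·8^5 + 5·8^4 + 5·8^3 + 5·8^2 + 5·8 + 4|_8 = 134404972 ⇒ 134404971

5862840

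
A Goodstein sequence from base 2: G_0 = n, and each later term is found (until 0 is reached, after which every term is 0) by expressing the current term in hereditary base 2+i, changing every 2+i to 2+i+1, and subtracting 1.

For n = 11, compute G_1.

G_0 = 11. HB_2(11) = 2^(2 + 1) + 2 + 1. Bump = 85. G_1 = 84.
G_1 = 84. HB_3(84) = 3^(3 + 1) + 3. Bump = 1028. G_2 = 1027.

84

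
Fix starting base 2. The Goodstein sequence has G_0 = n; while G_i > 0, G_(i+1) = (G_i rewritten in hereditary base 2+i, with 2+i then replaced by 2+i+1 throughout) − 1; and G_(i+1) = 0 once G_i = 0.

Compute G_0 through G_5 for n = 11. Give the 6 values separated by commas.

11 —HB2→ 2^(2 + 1) + 2 + 1 —bump→ 3^(3 + 1) + 3 + 1 = 85 —(−1)→ 84
84 —HB3→ 3^(3 + 1) + 3 —bump→ 4^(4 + 1) + 4 = 1028 —(−1)→ 1027
1027 —HB4→ 4^(4 + 1) + 3 —bump→ 5^(5 + 1) + 3 = 15628 —(−1)→ 15627
15627 —HB5→ 5^(5 + 1) + 2 —bump→ 6^(6 + 1) + 2 = 279938 —(−1)→ 279937
279937 —HB6→ 6^(6 + 1) + 1 —bump→ 7^(7 + 1) + 1 = 5764802 —(−1)→ 5764801

11, 84, 1027, 15627, 279937, 5764801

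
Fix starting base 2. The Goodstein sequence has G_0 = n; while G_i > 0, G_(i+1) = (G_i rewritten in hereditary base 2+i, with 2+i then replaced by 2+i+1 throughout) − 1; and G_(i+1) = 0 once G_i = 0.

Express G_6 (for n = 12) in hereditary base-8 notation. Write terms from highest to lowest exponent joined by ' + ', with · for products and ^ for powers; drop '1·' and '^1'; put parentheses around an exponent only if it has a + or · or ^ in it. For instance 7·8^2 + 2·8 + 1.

8^(8 + 1) + 2·8^2 + 8 + 3

G_0 = 12. HB_2(12) = 2^(2 + 1) + 2^2. Bump = 108. G_1 = 107.
G_1 = 107. HB_3(107) = 3^(3 + 1) + 2·3^2 + 2·3 + 2. Bump = 1066. G_2 = 1065.
G_2 = 1065. HB_4(1065) = 4^(4 + 1) + 2·4^2 + 2·4 + 1. Bump = 15686. G_3 = 15685.
G_3 = 15685. HB_5(15685) = 5^(5 + 1) + 2·5^2 + 2·5. Bump = 280020. G_4 = 280019.
G_4 = 280019. HB_6(280019) = 6^(6 + 1) + 2·6^2 + 6 + 5. Bump = 5764911. G_5 = 5764910.
G_5 = 5764910. HB_7(5764910) = 7^(7 + 1) + 2·7^2 + 7 + 4. Bump = 134217868. G_6 = 134217867.
G_6 = 134217867. HB_8(134217867) = 8^(8 + 1) + 2·8^2 + 8 + 3. Bump = 3486784575. G_7 = 3486784574.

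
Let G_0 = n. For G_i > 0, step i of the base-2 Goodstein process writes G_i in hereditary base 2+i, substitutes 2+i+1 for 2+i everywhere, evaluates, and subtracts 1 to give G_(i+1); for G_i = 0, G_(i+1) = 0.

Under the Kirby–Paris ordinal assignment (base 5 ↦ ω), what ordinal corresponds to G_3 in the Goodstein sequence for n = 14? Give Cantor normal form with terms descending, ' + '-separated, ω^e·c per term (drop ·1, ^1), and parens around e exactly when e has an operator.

ω^(ω + 1) + ω^ω

[0] 14 ≡ 2^(2 + 1) + 2^2 + 2 (base 2). Lift 3: 111. −1: 110.
[1] 110 ≡ 3^(3 + 1) + 3^3 + 2 (base 3). Lift 4: 1282. −1: 1281.
[2] 1281 ≡ 4^(4 + 1) + 4^4 + 1 (base 4). Lift 5: 18751. −1: 18750.
[3] 18750 ≡ 5^(5 + 1) + 5^5 (base 5). Lift 6: 326592. −1: 326591.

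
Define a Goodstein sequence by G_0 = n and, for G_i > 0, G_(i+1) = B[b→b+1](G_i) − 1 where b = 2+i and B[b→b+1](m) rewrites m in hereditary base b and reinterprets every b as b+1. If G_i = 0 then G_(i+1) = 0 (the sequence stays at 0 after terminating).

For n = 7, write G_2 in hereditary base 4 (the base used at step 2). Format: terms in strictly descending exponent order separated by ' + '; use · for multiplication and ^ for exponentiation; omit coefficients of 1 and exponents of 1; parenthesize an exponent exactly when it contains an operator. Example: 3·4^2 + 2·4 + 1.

4^4 + 3

7 —HB2→ 2^2 + 2 + 1 —bump→ 3^3 + 3 + 1 = 31 —(−1)→ 30
30 —HB3→ 3^3 + 3 —bump→ 4^4 + 4 = 260 —(−1)→ 259
259 —HB4→ 4^4 + 3 —bump→ 5^5 + 3 = 3128 —(−1)→ 3127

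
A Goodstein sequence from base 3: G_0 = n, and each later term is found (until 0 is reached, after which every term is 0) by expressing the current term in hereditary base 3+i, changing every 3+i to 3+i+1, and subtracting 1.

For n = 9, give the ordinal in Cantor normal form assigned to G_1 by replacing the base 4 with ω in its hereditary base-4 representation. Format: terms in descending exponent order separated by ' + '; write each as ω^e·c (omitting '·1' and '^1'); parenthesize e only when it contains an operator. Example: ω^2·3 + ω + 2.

step 0: 9 = 3^2; sub 4 for 3: 4^2; = 16; G_1 = 16−1 = 15
step 1: 15 = 3·4 + 3; sub 5 for 4: 3·5 + 3; = 18; G_2 = 18−1 = 17

ω·3 + 3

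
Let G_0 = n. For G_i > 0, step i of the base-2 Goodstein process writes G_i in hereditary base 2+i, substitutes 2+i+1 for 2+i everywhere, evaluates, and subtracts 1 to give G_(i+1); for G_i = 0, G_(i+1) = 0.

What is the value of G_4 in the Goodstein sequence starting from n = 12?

[0] 12 ≡ 2^(2 + 1) + 2^2 (base 2). Lift 3: 108. −1: 107.
[1] 107 ≡ 3^(3 + 1) + 2·3^2 + 2·3 + 2 (base 3). Lift 4: 1066. −1: 1065.
[2] 1065 ≡ 4^(4 + 1) + 2·4^2 + 2·4 + 1 (base 4). Lift 5: 15686. −1: 15685.
[3] 15685 ≡ 5^(5 + 1) + 2·5^2 + 2·5 (base 5). Lift 6: 280020. −1: 280019.
[4] 280019 ≡ 6^(6 + 1) + 2·6^2 + 6 + 5 (base 6). Lift 7: 5764911. −1: 5764910.

280019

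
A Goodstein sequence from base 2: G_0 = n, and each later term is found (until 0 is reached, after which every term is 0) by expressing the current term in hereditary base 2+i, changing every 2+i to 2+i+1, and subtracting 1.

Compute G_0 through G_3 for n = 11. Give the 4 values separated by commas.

11, 84, 1027, 15627

i=0: 11 = 2^(2 + 1) + 2 + 1 (b=2); 2→3: 3^(3 + 1) + 3 + 1 = 85; 85−1 = 84
i=1: 84 = 3^(3 + 1) + 3 (b=3); 3→4: 4^(4 + 1) + 4 = 1028; 1028−1 = 1027
i=2: 1027 = 4^(4 + 1) + 3 (b=4); 4→5: 5^(5 + 1) + 3 = 15628; 15628−1 = 15627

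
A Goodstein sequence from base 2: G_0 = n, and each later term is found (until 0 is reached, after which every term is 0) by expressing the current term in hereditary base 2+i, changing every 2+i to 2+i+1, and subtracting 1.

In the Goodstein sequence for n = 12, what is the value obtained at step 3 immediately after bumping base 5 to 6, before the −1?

G_0=12  [base 2] 2^(2 + 1) + 2^2  →[2↦3]→  3^(3 + 1) + 3^3 = 108  −1 ⇒ G_1=107
G_1=107  [base 3] 3^(3 + 1) + 2·3^2 + 2·3 + 2  →[3↦4]→  4^(4 + 1) + 2·4^2 + 2·4 + 2 = 1066  −1 ⇒ G_2=1065
G_2=1065  [base 4] 4^(4 + 1) + 2·4^2 + 2·4 + 1  →[4↦5]→  5^(5 + 1) + 2·5^2 + 2·5 + 1 = 15686  −1 ⇒ G_3=15685
G_3=15685  [base 5] 5^(5 + 1) + 2·5^2 + 2·5  →[5↦6]→  6^(6 + 1) + 2·6^2 + 2·6 = 280020  −1 ⇒ G_4=280019

280020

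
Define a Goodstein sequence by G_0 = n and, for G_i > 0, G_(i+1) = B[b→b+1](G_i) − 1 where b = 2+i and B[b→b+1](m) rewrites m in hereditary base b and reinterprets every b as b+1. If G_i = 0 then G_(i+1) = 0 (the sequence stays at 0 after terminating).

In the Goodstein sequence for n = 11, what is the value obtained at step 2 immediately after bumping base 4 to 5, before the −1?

i=0: 11 = 2^(2 + 1) + 2 + 1 (b=2); 2→3: 3^(3 + 1) + 3 + 1 = 85; 85−1 = 84
i=1: 84 = 3^(3 + 1) + 3 (b=3); 3→4: 4^(4 + 1) + 4 = 1028; 1028−1 = 1027
i=2: 1027 = 4^(4 + 1) + 3 (b=4); 4→5: 5^(5 + 1) + 3 = 15628; 15628−1 = 15627

15628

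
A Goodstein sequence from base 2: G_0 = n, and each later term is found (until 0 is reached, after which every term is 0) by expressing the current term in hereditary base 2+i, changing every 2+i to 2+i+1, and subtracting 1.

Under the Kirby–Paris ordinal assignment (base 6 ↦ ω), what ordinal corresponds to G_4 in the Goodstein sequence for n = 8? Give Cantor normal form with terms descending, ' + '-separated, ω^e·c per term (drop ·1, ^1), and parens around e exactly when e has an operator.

ω^ω·2 + ω^2·2 + ω + 5

(0) 8|_2 = 2^(2 + 1) ↦ 3^(3 + 1)|_3 = 81 ⇒ 80
(1) 80|_3 = 2·3^3 + 2·3^2 + 2·3 + 2 ↦ 2·4^4 + 2·4^2 + 2·4 + 2|_4 = 554 ⇒ 553
(2) 553|_4 = 2·4^4 + 2·4^2 + 2·4 + 1 ↦ 2·5^5 + 2·5^2 + 2·5 + 1|_5 = 6311 ⇒ 6310
(3) 6310|_5 = 2·5^5 + 2·5^2 + 2·5 ↦ 2·6^6 + 2·6^2 + 2·6|_6 = 93396 ⇒ 93395
(4) 93395|_6 = 2·6^6 + 2·6^2 + 6 + 5 ↦ 2·7^7 + 2·7^2 + 7 + 5|_7 = 1647196 ⇒ 1647195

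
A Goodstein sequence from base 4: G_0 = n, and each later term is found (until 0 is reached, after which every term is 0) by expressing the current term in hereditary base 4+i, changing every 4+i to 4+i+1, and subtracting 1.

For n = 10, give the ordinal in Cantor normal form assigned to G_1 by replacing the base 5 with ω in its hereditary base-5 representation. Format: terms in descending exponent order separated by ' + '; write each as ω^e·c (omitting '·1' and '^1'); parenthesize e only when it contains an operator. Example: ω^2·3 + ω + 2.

ω·2 + 1

(0) 10|_4 = 2·4 + 2 ↦ 2·5 + 2|_5 = 12 ⇒ 11
(1) 11|_5 = 2·5 + 1 ↦ 2·6 + 1|_6 = 13 ⇒ 12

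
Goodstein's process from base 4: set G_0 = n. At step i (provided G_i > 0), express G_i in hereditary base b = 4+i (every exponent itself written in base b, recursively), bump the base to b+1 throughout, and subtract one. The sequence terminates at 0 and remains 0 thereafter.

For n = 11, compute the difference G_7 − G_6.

0

G_0=11  [base 4] 2·4 + 3  →[4↦5]→  2·5 + 3 = 13  −1 ⇒ G_1=12
G_1=12  [base 5] 2·5 + 2  →[5↦6]→  2·6 + 2 = 14  −1 ⇒ G_2=13
G_2=13  [base 6] 2·6 + 1  →[6↦7]→  2·7 + 1 = 15  −1 ⇒ G_3=14
G_3=14  [base 7] 2·7  →[7↦8]→  2·8 = 16  −1 ⇒ G_4=15
G_4=15  [base 8] 8 + 7  →[8↦9]→  9 + 7 = 16  −1 ⇒ G_5=15
G_5=15  [base 9] 9 + 6  →[9↦10]→  10 + 6 = 16  −1 ⇒ G_6=15
G_6=15  [base 10] 10 + 5  →[10↦11]→  11 + 5 = 16  −1 ⇒ G_7=15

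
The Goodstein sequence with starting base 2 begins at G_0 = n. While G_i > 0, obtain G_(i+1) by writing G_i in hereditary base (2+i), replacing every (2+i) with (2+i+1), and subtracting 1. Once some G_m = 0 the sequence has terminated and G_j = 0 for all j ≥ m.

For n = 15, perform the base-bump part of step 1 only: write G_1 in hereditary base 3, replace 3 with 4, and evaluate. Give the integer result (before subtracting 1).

[0] 15 ≡ 2^(2 + 1) + 2^2 + 2 + 1 (base 2). Lift 3: 112. −1: 111.
[1] 111 ≡ 3^(3 + 1) + 3^3 + 3 (base 3). Lift 4: 1284. −1: 1283.

1284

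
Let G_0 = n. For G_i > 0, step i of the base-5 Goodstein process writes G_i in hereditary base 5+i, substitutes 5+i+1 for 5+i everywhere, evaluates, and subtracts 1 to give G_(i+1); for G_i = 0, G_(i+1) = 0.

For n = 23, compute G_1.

26

G_0=23  [base 5] 4·5 + 3  →[5↦6]→  4·6 + 3 = 27  −1 ⇒ G_1=26
G_1=26  [base 6] 4·6 + 2  →[6↦7]→  4·7 + 2 = 30  −1 ⇒ G_2=29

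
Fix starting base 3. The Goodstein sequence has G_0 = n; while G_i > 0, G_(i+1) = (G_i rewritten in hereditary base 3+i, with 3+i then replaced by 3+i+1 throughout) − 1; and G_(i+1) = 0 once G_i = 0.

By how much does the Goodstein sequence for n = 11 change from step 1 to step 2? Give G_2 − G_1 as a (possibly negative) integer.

G_0=11  [base 3] 3^2 + 2  →[3↦4]→  4^2 + 2 = 18  −1 ⇒ G_1=17
G_1=17  [base 4] 4^2 + 1  →[4↦5]→  5^2 + 1 = 26  −1 ⇒ G_2=25

8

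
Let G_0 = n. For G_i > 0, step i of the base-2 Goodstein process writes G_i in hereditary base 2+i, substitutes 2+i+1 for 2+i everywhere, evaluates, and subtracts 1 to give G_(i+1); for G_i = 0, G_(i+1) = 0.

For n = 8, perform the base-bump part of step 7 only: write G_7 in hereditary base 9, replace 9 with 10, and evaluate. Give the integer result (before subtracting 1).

base 2: 8 = 2^(2 + 1); at 3: 3^(3 + 1) = 81; next = 80
base 3: 80 = 2·3^3 + 2·3^2 + 2·3 + 2; at 4: 2·4^4 + 2·4^2 + 2·4 + 2 = 554; next = 553
base 4: 553 = 2·4^4 + 2·4^2 + 2·4 + 1; at 5: 2·5^5 + 2·5^2 + 2·5 + 1 = 6311; next = 6310
base 5: 6310 = 2·5^5 + 2·5^2 + 2·5; at 6: 2·6^6 + 2·6^2 + 2·6 = 93396; next = 93395
base 6: 93395 = 2·6^6 + 2·6^2 + 6 + 5; at 7: 2·7^7 + 2·7^2 + 7 + 5 = 1647196; next = 1647195
base 7: 1647195 = 2·7^7 + 2·7^2 + 7 + 4; at 8: 2·8^8 + 2·8^2 + 8 + 4 = 33554572; next = 33554571
base 8: 33554571 = 2·8^8 + 2·8^2 + 8 + 3; at 9: 2·9^9 + 2·9^2 + 9 + 3 = 774841152; next = 774841151
base 9: 774841151 = 2·9^9 + 2·9^2 + 9 + 2; at 10: 2·10^10 + 2·10^2 + 10 + 2 = 20000000212; next = 20000000211

20000000212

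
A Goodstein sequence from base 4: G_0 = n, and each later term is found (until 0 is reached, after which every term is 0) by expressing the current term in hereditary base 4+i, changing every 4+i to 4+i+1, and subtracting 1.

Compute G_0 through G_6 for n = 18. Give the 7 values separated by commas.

18, 26, 36, 48, 53, 58, 63

G_0 = 18. HB_4(18) = 4^2 + 2. Bump = 27. G_1 = 26.
G_1 = 26. HB_5(26) = 5^2 + 1. Bump = 37. G_2 = 36.
G_2 = 36. HB_6(36) = 6^2. Bump = 49. G_3 = 48.
G_3 = 48. HB_7(48) = 6·7 + 6. Bump = 54. G_4 = 53.
G_4 = 53. HB_8(53) = 6·8 + 5. Bump = 59. G_5 = 58.
G_5 = 58. HB_9(58) = 6·9 + 4. Bump = 64. G_6 = 63.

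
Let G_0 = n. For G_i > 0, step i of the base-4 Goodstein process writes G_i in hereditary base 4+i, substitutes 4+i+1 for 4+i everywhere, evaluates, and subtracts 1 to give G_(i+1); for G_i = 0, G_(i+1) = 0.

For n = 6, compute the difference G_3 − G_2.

0

step 0: 6 = 4 + 2; sub 5 for 4: 5 + 2; = 7; G_1 = 7−1 = 6
step 1: 6 = 5 + 1; sub 6 for 5: 6 + 1; = 7; G_2 = 7−1 = 6
step 2: 6 = 6; sub 7 for 6: 7; = 7; G_3 = 7−1 = 6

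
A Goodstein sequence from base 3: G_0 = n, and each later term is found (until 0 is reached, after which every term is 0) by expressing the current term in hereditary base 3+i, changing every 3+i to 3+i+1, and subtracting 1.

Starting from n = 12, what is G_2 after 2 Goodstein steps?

27

G_0=12  [base 3] 3^2 + 3  →[3↦4]→  4^2 + 4 = 20  −1 ⇒ G_1=19
G_1=19  [base 4] 4^2 + 3  →[4↦5]→  5^2 + 3 = 28  −1 ⇒ G_2=27
G_2=27  [base 5] 5^2 + 2  →[5↦6]→  6^2 + 2 = 38  −1 ⇒ G_3=37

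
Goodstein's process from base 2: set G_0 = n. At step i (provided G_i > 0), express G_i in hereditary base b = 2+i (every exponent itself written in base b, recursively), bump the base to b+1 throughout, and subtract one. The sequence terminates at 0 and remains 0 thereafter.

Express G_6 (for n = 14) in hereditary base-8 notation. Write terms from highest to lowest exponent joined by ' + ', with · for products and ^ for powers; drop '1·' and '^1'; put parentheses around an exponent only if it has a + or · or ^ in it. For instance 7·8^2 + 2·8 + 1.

8^(8 + 1) + 5·8^5 + 5·8^4 + 5·8^3 + 5·8^2 + 5·8 + 3

step 0: 14 = 2^(2 + 1) + 2^2 + 2; sub 3 for 2: 3^(3 + 1) + 3^3 + 3; = 111; G_1 = 111−1 = 110
step 1: 110 = 3^(3 + 1) + 3^3 + 2; sub 4 for 3: 4^(4 + 1) + 4^4 + 2; = 1282; G_2 = 1282−1 = 1281
step 2: 1281 = 4^(4 + 1) + 4^4 + 1; sub 5 for 4: 5^(5 + 1) + 5^5 + 1; = 18751; G_3 = 18751−1 = 18750
step 3: 18750 = 5^(5 + 1) + 5^5; sub 6 for 5: 6^(6 + 1) + 6^6; = 326592; G_4 = 326592−1 = 326591
step 4: 326591 = 6^(6 + 1) + 5·6^5 + 5·6^4 + 5·6^3 + 5·6^2 + 5·6 + 5; sub 7 for 6: 7^(7 + 1) + 5·7^5 + 5·7^4 + 5·7^3 + 5·7^2 + 5·7 + 5; = 5862841; G_5 = 5862841−1 = 5862840
step 5: 5862840 = 7^(7 + 1) + 5·7^5 + 5·7^4 + 5·7^3 + 5·7^2 + 5·7 + 4; sub 8 for 7: 8^(8 + 1) + 5·8^5 + 5·8^4 + 5·8^3 + 5·8^2 + 5·8 + 4; = 134404972; G_6 = 134404972−1 = 134404971
step 6: 134404971 = 8^(8 + 1) + 5·8^5 + 5·8^4 + 5·8^3 + 5·8^2 + 5·8 + 3; sub 9 for 8: 9^(9 + 1) + 5·9^5 + 5·9^4 + 5·9^3 + 5·9^2 + 5·9 + 3; = 3487116549; G_7 = 3487116549−1 = 3487116548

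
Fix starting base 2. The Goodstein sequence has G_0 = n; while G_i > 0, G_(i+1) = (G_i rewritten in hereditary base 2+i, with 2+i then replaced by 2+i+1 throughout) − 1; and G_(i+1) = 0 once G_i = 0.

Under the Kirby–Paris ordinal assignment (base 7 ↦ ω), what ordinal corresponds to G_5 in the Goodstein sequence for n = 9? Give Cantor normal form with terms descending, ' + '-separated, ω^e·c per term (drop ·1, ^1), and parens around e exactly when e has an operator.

i=0: 9 = 2^(2 + 1) + 1 (b=2); 2→3: 3^(3 + 1) + 1 = 82; 82−1 = 81
i=1: 81 = 3^(3 + 1) (b=3); 3→4: 4^(4 + 1) = 1024; 1024−1 = 1023
i=2: 1023 = 3·4^4 + 3·4^3 + 3·4^2 + 3·4 + 3 (b=4); 4→5: 3·5^5 + 3·5^3 + 3·5^2 + 3·5 + 3 = 9843; 9843−1 = 9842
i=3: 9842 = 3·5^5 + 3·5^3 + 3·5^2 + 3·5 + 2 (b=5); 5→6: 3·6^6 + 3·6^3 + 3·6^2 + 3·6 + 2 = 140744; 140744−1 = 140743
i=4: 140743 = 3·6^6 + 3·6^3 + 3·6^2 + 3·6 + 1 (b=6); 6→7: 3·7^7 + 3·7^3 + 3·7^2 + 3·7 + 1 = 2471827; 2471827−1 = 2471826
i=5: 2471826 = 3·7^7 + 3·7^3 + 3·7^2 + 3·7 (b=7); 7→8: 3·8^8 + 3·8^3 + 3·8^2 + 3·8 = 50333400; 50333400−1 = 50333399

ω^ω·3 + ω^3·3 + ω^2·3 + ω·3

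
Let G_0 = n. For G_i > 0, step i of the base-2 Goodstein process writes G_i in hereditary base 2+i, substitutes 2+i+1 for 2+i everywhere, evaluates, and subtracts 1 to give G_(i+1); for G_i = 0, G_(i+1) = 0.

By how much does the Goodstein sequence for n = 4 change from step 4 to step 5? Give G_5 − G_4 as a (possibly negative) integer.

step 0: 4 = 2^2; sub 3 for 2: 3^3; = 27; G_1 = 27−1 = 26
step 1: 26 = 2·3^2 + 2·3 + 2; sub 4 for 3: 2·4^2 + 2·4 + 2; = 42; G_2 = 42−1 = 41
step 2: 41 = 2·4^2 + 2·4 + 1; sub 5 for 4: 2·5^2 + 2·5 + 1; = 61; G_3 = 61−1 = 60
step 3: 60 = 2·5^2 + 2·5; sub 6 for 5: 2·6^2 + 2·6; = 84; G_4 = 84−1 = 83
step 4: 83 = 2·6^2 + 6 + 5; sub 7 for 6: 2·7^2 + 7 + 5; = 110; G_5 = 110−1 = 109

26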